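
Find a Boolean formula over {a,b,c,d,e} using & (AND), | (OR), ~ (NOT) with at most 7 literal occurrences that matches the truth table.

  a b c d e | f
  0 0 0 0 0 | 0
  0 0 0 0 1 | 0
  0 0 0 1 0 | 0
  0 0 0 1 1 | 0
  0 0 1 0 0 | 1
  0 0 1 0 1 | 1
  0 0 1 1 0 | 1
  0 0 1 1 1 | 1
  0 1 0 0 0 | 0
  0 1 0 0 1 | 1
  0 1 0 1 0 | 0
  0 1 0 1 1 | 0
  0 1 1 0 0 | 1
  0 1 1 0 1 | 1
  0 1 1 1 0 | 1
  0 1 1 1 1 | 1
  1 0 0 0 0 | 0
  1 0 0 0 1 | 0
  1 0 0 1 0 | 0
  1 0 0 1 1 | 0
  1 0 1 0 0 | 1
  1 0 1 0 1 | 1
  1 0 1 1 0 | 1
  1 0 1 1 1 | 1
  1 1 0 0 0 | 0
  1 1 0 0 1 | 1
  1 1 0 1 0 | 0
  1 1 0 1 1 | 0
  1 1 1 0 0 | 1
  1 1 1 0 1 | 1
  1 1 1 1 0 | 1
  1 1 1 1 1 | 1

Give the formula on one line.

(c | ((e & b) & (~d | (~b & (~c & d)))))

  (e & b) = 00000000010101010000000001010101
  ~d = 11001100110011001100110011001100
  ~b = 11111111000000001111111100000000
  ~c = 11110000111100001111000011110000
  (~c & d) = 00110000001100000011000000110000
  (~b & (~c & d)) = 00110000000000000011000000000000
  (~d | (~b & (~c & d))) = 11111100110011001111110011001100
  ((e & b) & (~d | (~b & (~c & d)))) = 00000000010001000000000001000100
  (c | ((e & b) & (~d | (~b & (~c & d))))) = 00001111010011110000111101001111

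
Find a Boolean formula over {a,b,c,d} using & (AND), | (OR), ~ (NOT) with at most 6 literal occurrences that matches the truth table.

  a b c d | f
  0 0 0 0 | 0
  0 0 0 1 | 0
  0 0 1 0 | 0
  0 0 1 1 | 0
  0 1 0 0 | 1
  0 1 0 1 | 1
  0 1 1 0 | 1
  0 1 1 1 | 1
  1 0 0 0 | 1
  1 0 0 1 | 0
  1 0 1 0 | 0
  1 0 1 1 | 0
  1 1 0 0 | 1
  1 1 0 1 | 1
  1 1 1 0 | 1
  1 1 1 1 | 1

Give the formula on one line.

  ~c = 1100110011001100
  ~d = 1010101010101010
  (~d & a) = 0000000010101010
  (~c & (~d & a)) = 0000000010001000
  (b | (~c & (~d & a))) = 0000111110001111

(b | (~c & (~d & a)))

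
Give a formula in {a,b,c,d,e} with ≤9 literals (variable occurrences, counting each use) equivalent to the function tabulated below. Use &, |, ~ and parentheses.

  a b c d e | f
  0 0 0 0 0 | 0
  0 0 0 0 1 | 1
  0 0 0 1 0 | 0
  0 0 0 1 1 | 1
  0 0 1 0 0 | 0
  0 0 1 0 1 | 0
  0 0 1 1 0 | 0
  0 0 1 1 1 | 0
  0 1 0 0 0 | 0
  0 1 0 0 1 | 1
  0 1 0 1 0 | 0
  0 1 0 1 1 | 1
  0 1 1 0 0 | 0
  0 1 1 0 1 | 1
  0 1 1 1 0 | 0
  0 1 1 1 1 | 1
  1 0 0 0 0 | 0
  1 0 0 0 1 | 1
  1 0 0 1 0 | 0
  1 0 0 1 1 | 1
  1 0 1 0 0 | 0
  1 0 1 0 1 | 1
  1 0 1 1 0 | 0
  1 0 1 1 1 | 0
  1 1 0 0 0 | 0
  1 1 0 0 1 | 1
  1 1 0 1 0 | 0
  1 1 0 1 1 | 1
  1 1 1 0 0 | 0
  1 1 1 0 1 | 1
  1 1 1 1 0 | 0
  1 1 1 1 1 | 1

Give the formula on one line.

  ~d = 11001100110011001100110011001100
  (b | a) = 00000000111111111111111111111111
  (~d & (b | a)) = 00000000110011001100110011001100
  ((~d & (b | a)) | b) = 00000000111111111100110011111111
  ~c = 11110000111100001111000011110000
  ~b = 11111111000000001111111100000000
  (~c & ~b) = 11110000000000001111000000000000
  (((~d & (b | a)) | b) | (~c & ~b)) = 11110000111111111111110011111111
  ((((~d & (b | a)) | b) | (~c & ~b)) & e) = 01010000010101010101010001010101

((((~d & (b | a)) | b) | (~c & ~b)) & e)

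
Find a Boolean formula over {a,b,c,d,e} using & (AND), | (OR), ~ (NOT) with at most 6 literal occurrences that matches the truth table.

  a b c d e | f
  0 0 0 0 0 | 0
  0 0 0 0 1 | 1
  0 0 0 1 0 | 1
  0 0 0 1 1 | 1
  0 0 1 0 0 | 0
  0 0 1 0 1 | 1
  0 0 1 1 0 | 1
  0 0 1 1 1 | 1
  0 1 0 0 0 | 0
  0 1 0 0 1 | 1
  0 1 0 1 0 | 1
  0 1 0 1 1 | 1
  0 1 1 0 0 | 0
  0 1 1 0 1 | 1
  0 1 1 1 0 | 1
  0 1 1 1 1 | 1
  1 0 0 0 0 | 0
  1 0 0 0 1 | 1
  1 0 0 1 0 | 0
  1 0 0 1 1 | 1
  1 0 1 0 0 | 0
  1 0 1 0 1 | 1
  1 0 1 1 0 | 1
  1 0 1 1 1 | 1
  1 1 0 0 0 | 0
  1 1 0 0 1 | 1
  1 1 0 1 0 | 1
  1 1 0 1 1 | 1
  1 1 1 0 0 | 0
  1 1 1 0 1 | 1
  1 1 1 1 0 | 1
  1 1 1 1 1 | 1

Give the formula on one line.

((e | d) & (((b | e) | c) | ~a))

  (e | d) = 01110111011101110111011101110111
  (b | e) = 01010101111111110101010111111111
  ((b | e) | c) = 01011111111111110101111111111111
  ~a = 11111111111111110000000000000000
  (((b | e) | c) | ~a) = 11111111111111110101111111111111
  ((e | d) & (((b | e) | c) | ~a)) = 01110111011101110101011101110111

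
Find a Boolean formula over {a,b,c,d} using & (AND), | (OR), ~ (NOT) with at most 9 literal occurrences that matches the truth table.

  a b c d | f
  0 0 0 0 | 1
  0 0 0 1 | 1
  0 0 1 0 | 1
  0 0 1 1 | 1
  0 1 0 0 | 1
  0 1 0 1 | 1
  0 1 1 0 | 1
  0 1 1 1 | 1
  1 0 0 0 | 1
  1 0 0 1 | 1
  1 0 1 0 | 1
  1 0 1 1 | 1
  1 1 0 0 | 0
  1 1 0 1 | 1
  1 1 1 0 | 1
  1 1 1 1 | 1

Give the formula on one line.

  (d | c) = 0111011101110111
  ~a = 1111111100000000
  ~b = 1111000011110000
  (c | ~b) = 1111001111110011
  (~a & d) = 0101010100000000
  ((c | ~b) | (~a & d)) = 1111011111110011
  (~a | ((c | ~b) | (~a & d))) = 1111111111110011
  ~c = 1100110011001100
  ((~a | ((c | ~b) | (~a & d))) & ~c) = 1100110011000000
  ((d | c) | ((~a | ((c | ~b) | (~a & d))) & ~c)) = 1111111111110111

((d | c) | ((~a | ((c | ~b) | (~a & d))) & ~c))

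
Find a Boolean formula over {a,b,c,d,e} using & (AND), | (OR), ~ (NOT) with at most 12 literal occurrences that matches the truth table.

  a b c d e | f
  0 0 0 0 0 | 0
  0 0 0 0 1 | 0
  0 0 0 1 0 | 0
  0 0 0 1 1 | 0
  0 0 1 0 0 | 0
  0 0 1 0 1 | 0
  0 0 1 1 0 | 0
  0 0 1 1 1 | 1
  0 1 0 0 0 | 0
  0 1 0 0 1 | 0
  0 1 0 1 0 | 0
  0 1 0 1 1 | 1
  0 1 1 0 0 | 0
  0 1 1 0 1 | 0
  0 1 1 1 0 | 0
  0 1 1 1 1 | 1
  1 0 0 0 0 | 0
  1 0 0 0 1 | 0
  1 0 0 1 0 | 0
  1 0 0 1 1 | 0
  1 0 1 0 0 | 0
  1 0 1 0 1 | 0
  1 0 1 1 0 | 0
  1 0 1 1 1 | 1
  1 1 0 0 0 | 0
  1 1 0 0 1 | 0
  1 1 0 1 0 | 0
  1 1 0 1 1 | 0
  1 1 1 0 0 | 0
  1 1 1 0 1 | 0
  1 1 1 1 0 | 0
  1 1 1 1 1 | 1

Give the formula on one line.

(((((b | c) & (~a & (~d | b))) | (c & e)) & e) & d)

  (b | c) = 00001111111111110000111111111111
  ~a = 11111111111111110000000000000000
  ~d = 11001100110011001100110011001100
  (~d | b) = 11001100111111111100110011111111
  (~a & (~d | b)) = 11001100111111110000000000000000
  ((b | c) & (~a & (~d | b))) = 00001100111111110000000000000000
  (c & e) = 00000101000001010000010100000101
  (((b | c) & (~a & (~d | b))) | (c & e)) = 00001101111111110000010100000101
  ((((b | c) & (~a & (~d | b))) | (c & e)) & e) = 00000101010101010000010100000101
  (((((b | c) & (~a & (~d | b))) | (c & e)) & e) & d) = 00000001000100010000000100000001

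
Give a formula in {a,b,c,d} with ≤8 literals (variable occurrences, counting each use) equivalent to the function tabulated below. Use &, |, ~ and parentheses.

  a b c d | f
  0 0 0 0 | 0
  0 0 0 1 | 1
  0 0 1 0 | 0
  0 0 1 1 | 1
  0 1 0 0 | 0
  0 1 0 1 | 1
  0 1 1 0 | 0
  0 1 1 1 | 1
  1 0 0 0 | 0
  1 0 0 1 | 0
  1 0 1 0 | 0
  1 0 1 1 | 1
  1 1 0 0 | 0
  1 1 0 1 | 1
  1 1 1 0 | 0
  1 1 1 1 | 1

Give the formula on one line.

(((c | ~a) | (b & d)) & d)

  ~a = 1111111100000000
  (c | ~a) = 1111111100110011
  (b & d) = 0000010100000101
  ((c | ~a) | (b & d)) = 1111111100110111
  (((c | ~a) | (b & d)) & d) = 0101010100010101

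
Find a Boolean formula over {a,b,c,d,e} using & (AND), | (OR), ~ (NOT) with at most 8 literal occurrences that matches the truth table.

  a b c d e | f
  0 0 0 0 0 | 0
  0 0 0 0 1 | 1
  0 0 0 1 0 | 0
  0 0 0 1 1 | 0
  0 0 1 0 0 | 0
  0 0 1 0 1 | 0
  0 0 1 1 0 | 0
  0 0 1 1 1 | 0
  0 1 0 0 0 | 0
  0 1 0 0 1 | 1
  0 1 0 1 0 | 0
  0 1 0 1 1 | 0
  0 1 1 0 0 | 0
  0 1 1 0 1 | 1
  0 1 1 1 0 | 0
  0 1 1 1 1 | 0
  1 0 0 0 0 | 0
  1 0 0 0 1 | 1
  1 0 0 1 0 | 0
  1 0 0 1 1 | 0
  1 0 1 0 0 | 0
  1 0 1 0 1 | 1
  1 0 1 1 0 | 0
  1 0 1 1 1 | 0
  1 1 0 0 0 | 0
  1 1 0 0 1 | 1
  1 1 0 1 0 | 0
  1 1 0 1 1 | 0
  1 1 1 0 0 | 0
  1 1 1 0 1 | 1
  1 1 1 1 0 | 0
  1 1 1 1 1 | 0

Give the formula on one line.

((e & ~d) & (~c | (b | a)))

  ~d = 11001100110011001100110011001100
  (e & ~d) = 01000100010001000100010001000100
  ~c = 11110000111100001111000011110000
  (b | a) = 00000000111111111111111111111111
  (~c | (b | a)) = 11110000111111111111111111111111
  ((e & ~d) & (~c | (b | a))) = 01000000010001000100010001000100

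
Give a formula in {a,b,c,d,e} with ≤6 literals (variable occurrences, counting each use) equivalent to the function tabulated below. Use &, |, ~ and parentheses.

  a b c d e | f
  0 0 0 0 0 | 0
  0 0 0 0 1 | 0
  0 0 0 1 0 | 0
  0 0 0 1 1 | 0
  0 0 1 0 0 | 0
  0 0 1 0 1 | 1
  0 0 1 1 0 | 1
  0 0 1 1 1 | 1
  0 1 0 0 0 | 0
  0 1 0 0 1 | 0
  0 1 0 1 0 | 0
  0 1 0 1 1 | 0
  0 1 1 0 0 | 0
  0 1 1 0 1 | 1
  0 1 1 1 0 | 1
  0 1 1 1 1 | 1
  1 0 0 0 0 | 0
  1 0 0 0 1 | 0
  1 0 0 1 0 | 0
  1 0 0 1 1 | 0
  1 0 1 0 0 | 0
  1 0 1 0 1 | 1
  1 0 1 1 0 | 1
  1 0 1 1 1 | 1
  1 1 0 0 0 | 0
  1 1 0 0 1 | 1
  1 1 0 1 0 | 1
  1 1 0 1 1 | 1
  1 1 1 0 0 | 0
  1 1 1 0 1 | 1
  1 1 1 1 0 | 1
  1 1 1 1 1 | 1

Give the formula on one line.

  (b & a) = 00000000000000000000000011111111
  (c | (b & a)) = 00001111000011110000111111111111
  (e | d) = 01110111011101110111011101110111
  ((c | (b & a)) & (e | d)) = 00000111000001110000011101110111

((c | (b & a)) & (e | d))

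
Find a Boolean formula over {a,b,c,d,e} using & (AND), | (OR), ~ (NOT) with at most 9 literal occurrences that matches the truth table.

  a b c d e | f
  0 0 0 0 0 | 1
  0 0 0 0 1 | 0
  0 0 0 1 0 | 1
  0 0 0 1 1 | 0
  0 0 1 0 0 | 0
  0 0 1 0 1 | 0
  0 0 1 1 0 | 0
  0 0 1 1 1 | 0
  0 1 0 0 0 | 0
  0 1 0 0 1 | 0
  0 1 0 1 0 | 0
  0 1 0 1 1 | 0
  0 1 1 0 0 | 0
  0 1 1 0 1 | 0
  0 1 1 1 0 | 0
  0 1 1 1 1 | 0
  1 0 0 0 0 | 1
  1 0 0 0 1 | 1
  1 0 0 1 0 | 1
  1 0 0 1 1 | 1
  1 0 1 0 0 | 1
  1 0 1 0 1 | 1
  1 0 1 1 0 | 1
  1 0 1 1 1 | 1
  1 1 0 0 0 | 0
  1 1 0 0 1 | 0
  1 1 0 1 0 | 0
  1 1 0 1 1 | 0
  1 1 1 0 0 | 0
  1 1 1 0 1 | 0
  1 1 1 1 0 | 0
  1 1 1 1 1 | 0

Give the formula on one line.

  ~b = 11111111000000001111111100000000
  ~c = 11110000111100001111000011110000
  (~c | a) = 11110000111100001111111111111111
  ~e = 10101010101010101010101010101010
  ((~c | a) & ~e) = 10100000101000001010101010101010
  (a | ((~c | a) & ~e)) = 10100000101000001111111111111111
  (~b | a) = 11111111000000001111111111111111
  (c | (~b | a)) = 11111111000011111111111111111111
  ((a | ((~c | a) & ~e)) & (c | (~b | a))) = 10100000000000001111111111111111
  (~b & ((a | ((~c | a) & ~e)) & (c | (~b | a)))) = 10100000000000001111111100000000

(~b & ((a | ((~c | a) & ~e)) & (c | (~b | a))))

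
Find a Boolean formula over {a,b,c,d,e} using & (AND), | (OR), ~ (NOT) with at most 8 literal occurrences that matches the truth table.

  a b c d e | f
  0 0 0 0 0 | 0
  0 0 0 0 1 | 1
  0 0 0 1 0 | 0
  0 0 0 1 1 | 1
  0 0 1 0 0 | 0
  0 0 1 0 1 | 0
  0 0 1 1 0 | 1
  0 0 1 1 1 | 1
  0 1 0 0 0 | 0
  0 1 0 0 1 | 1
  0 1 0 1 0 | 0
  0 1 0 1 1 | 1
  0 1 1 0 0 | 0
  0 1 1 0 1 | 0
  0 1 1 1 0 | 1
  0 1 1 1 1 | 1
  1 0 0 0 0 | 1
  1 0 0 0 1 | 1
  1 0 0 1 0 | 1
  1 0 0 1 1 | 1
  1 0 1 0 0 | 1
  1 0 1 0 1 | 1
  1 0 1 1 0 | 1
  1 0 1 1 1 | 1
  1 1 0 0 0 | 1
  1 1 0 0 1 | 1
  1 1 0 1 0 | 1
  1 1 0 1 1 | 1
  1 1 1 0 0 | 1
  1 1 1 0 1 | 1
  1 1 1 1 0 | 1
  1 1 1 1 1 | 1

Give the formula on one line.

(a | ((e & ~c) | (d & (~a & c))))

  ~c = 11110000111100001111000011110000
  (e & ~c) = 01010000010100000101000001010000
  ~a = 11111111111111110000000000000000
  (~a & c) = 00001111000011110000000000000000
  (d & (~a & c)) = 00000011000000110000000000000000
  ((e & ~c) | (d & (~a & c))) = 01010011010100110101000001010000
  (a | ((e & ~c) | (d & (~a & c)))) = 01010011010100111111111111111111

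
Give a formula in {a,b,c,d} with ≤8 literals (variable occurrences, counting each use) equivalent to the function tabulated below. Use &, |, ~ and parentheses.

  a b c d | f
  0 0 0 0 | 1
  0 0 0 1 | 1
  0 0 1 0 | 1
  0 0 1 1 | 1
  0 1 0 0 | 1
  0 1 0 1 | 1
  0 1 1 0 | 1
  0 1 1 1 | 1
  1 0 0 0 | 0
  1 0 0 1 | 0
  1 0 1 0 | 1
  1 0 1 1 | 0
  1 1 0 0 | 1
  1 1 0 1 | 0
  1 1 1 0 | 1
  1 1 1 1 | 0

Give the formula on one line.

  ~a = 1111111100000000
  (d & ~a) = 0101010100000000
  ~d = 1010101010101010
  (c | b) = 0011111100111111
  (~d & ~a) = 1010101000000000
  ((c | b) | (~d & ~a)) = 1011111100111111
  (~d & ((c | b) | (~d & ~a))) = 1010101000101010
  ((d & ~a) | (~d & ((c | b) | (~d & ~a)))) = 1111111100101010

((d & ~a) | (~d & ((c | b) | (~d & ~a))))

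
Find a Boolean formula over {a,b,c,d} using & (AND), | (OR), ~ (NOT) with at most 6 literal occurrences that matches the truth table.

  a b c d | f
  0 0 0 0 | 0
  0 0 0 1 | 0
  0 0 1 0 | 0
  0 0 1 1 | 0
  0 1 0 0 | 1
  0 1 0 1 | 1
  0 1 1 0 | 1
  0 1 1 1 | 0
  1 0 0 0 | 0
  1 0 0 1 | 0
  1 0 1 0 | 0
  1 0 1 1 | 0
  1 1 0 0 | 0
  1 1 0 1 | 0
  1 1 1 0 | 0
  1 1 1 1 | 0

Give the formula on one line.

(((b & ~c) & ~a) | ((~d & b) & ~a))

  ~c = 1100110011001100
  (b & ~c) = 0000110000001100
  ~a = 1111111100000000
  ((b & ~c) & ~a) = 0000110000000000
  ~d = 1010101010101010
  (~d & b) = 0000101000001010
  ((~d & b) & ~a) = 0000101000000000
  (((b & ~c) & ~a) | ((~d & b) & ~a)) = 0000111000000000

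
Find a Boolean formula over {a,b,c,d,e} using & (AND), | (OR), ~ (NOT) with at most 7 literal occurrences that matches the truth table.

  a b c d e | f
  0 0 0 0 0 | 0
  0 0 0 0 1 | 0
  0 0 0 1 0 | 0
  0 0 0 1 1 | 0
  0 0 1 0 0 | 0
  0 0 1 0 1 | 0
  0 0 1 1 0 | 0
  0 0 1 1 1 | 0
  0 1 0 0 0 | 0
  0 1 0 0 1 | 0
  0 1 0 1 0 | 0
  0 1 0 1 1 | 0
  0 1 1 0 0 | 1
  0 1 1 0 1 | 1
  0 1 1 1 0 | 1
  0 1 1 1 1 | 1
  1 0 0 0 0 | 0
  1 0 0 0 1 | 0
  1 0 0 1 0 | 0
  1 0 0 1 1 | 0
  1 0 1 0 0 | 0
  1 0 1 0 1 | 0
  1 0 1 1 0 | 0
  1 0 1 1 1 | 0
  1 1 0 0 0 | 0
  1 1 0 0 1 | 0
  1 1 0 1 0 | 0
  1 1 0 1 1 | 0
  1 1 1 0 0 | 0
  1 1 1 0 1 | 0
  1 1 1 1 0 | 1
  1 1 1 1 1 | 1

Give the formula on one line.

  ~a = 11111111111111110000000000000000
  (d | ~a) = 11111111111111110011001100110011
  ((d | ~a) & b) = 00000000111111110000000000110011
  (((d | ~a) & b) & c) = 00000000000011110000000000000011
  (d & b) = 00000000001100110000000000110011
  ((((d | ~a) & b) & c) | (d & b)) = 00000000001111110000000000110011
  (c & ((((d | ~a) & b) & c) | (d & b))) = 00000000000011110000000000000011

(c & ((((d | ~a) & b) & c) | (d & b)))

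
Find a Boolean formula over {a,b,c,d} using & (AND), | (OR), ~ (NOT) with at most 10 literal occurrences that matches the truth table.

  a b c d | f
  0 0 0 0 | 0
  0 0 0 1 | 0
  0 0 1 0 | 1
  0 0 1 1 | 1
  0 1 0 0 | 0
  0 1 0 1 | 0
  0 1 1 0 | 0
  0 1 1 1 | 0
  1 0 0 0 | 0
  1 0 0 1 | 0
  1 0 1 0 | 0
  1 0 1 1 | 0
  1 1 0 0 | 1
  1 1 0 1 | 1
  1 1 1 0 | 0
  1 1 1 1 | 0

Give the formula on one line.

(((a & b) & ~c) | ((c & ~b) & (~a | (b | ~c))))

  (a & b) = 0000000000001111
  ~c = 1100110011001100
  ((a & b) & ~c) = 0000000000001100
  ~b = 1111000011110000
  (c & ~b) = 0011000000110000
  ~a = 1111111100000000
  (b | ~c) = 1100111111001111
  (~a | (b | ~c)) = 1111111111001111
  ((c & ~b) & (~a | (b | ~c))) = 0011000000000000
  (((a & b) & ~c) | ((c & ~b) & (~a | (b | ~c)))) = 0011000000001100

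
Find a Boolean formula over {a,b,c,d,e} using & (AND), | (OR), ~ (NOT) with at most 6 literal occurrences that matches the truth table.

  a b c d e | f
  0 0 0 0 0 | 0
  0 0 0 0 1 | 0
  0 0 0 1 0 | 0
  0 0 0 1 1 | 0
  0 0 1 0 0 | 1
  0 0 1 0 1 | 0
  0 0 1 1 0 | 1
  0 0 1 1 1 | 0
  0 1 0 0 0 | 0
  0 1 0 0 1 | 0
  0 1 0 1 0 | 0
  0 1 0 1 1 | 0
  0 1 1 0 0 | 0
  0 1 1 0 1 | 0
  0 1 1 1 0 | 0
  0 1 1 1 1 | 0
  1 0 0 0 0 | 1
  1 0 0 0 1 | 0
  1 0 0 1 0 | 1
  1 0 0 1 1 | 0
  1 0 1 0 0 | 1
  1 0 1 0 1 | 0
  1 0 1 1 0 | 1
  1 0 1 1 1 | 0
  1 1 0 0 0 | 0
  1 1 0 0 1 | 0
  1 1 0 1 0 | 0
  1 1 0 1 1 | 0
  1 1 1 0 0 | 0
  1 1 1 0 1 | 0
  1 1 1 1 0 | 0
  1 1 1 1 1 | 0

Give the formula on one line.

  ~e = 10101010101010101010101010101010
  (c | a) = 00001111000011111111111111111111
  ~b = 11111111000000001111111100000000
  ((c | a) & ~b) = 00001111000000001111111100000000
  (~e & ((c | a) & ~b)) = 00001010000000001010101000000000

(~e & ((c | a) & ~b))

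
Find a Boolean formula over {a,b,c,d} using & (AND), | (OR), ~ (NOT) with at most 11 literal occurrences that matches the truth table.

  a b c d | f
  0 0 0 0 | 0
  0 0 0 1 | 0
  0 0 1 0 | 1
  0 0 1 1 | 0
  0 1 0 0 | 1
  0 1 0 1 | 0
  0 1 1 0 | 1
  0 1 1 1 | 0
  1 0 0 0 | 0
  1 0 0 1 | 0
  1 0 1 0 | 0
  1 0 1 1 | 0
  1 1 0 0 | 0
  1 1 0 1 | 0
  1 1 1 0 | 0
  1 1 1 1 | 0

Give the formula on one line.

((((a | b) | c) & ((b | c) | (d | c))) & (~d & ~a))

  (a | b) = 0000111111111111
  ((a | b) | c) = 0011111111111111
  (b | c) = 0011111100111111
  (d | c) = 0111011101110111
  ((b | c) | (d | c)) = 0111111101111111
  (((a | b) | c) & ((b | c) | (d | c))) = 0011111101111111
  ~d = 1010101010101010
  ~a = 1111111100000000
  (~d & ~a) = 1010101000000000
  ((((a | b) | c) & ((b | c) | (d | c))) & (~d & ~a)) = 0010101000000000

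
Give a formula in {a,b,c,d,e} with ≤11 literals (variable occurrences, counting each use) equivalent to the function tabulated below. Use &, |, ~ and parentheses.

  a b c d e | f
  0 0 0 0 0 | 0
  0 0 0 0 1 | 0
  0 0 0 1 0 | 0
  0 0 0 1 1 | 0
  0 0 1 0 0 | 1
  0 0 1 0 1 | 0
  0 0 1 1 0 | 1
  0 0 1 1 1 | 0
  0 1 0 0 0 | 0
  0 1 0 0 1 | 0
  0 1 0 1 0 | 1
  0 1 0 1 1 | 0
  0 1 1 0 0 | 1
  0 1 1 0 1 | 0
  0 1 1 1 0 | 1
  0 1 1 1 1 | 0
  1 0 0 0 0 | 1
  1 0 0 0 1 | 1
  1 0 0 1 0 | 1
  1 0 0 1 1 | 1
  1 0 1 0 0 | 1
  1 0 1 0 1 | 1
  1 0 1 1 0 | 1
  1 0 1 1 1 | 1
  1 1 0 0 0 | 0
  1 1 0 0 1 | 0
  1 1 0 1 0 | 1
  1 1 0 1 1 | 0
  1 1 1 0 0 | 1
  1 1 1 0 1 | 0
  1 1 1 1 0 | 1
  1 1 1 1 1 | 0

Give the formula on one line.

(((~e | (d & ~c)) & c) | ((a | b) & ((d & ~e) | ~b)))

  ~e = 10101010101010101010101010101010
  ~c = 11110000111100001111000011110000
  (d & ~c) = 00110000001100000011000000110000
  (~e | (d & ~c)) = 10111010101110101011101010111010
  ((~e | (d & ~c)) & c) = 00001010000010100000101000001010
  (a | b) = 00000000111111111111111111111111
  (d & ~e) = 00100010001000100010001000100010
  ~b = 11111111000000001111111100000000
  ((d & ~e) | ~b) = 11111111001000101111111100100010
  ((a | b) & ((d & ~e) | ~b)) = 00000000001000101111111100100010
  (((~e | (d & ~c)) & c) | ((a | b) & ((d & ~e) | ~b))) = 00001010001010101111111100101010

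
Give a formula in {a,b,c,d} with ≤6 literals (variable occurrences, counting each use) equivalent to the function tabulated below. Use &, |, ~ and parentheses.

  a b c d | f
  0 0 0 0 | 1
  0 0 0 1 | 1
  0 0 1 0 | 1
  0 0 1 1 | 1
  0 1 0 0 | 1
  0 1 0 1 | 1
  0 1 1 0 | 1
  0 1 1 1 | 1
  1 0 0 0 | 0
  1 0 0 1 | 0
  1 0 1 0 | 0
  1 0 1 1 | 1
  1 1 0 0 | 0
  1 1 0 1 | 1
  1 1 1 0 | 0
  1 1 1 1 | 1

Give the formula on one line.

((d | ~a) & ((~a | c) | b))

  ~a = 1111111100000000
  (d | ~a) = 1111111101010101
  (~a | c) = 1111111100110011
  ((~a | c) | b) = 1111111100111111
  ((d | ~a) & ((~a | c) | b)) = 1111111100010101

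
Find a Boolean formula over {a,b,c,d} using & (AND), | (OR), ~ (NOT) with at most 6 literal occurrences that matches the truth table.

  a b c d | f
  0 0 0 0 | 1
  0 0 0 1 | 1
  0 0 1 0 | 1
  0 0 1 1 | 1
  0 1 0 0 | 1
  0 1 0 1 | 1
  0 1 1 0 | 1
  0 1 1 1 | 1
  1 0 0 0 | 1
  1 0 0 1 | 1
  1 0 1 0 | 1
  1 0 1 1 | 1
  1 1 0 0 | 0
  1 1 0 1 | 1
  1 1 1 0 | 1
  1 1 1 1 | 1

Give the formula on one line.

((~a | d) | (~b | c))

  ~a = 1111111100000000
  (~a | d) = 1111111101010101
  ~b = 1111000011110000
  (~b | c) = 1111001111110011
  ((~a | d) | (~b | c)) = 1111111111110111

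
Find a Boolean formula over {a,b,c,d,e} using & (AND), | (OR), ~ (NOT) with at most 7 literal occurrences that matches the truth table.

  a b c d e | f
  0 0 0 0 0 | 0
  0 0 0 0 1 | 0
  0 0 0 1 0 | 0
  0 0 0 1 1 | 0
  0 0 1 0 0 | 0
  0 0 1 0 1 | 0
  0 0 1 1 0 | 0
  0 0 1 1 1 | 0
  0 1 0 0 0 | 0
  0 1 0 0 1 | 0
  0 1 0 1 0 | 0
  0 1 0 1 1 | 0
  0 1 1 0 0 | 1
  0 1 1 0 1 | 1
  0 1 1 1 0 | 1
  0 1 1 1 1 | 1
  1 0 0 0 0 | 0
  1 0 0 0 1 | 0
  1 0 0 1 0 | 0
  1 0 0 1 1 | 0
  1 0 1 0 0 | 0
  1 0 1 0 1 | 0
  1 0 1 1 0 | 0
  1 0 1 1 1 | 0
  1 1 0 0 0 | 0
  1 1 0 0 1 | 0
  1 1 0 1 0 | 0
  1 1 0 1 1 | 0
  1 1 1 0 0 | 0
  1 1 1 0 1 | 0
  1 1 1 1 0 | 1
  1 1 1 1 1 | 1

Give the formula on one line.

  (c & b) = 00000000000011110000000000001111
  (d & a) = 00000000000000000011001100110011
  ~a = 11111111111111110000000000000000
  ((d & a) | ~a) = 11111111111111110011001100110011
  (c & ((d & a) | ~a)) = 00001111000011110000001100000011
  ((c & b) & (c & ((d & a) | ~a))) = 00000000000011110000000000000011

((c & b) & (c & ((d & a) | ~a)))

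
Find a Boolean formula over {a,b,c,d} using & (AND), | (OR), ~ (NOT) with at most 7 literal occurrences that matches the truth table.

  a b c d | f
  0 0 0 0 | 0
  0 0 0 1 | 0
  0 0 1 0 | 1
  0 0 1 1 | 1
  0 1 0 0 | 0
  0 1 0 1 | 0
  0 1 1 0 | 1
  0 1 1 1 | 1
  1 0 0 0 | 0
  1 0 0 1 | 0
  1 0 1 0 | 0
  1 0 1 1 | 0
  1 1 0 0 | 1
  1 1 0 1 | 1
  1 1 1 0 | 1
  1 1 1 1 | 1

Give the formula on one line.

  (b & a) = 0000000000001111
  ~a = 1111111100000000
  (~a & c) = 0011001100000000
  ((b & a) | (~a & c)) = 0011001100001111

((b & a) | (~a & c))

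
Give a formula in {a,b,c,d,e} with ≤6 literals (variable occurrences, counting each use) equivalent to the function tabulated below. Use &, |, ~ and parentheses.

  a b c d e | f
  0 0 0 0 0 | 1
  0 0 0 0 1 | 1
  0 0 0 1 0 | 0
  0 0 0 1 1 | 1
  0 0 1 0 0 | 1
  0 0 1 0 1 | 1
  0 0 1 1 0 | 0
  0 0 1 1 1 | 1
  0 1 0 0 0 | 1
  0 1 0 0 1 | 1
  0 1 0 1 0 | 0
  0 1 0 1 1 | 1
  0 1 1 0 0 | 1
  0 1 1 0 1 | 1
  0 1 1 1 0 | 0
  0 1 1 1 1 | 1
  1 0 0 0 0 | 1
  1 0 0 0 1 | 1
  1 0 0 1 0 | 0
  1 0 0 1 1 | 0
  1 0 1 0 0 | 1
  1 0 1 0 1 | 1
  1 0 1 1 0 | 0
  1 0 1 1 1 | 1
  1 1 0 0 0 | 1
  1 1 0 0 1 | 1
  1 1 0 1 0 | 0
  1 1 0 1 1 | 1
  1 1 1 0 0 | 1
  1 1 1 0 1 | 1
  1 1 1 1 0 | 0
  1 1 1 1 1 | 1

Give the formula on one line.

  ~a = 11111111111111110000000000000000
  ~d = 11001100110011001100110011001100
  (~d | c) = 11001111110011111100111111001111
  (b | (~d | c)) = 11001111111111111100111111111111
  (~a | (b | (~d | c))) = 11111111111111111100111111111111
  (~d | e) = 11011101110111011101110111011101
  ((~a | (b | (~d | c))) & (~d | e)) = 11011101110111011100110111011101

((~a | (b | (~d | c))) & (~d | e))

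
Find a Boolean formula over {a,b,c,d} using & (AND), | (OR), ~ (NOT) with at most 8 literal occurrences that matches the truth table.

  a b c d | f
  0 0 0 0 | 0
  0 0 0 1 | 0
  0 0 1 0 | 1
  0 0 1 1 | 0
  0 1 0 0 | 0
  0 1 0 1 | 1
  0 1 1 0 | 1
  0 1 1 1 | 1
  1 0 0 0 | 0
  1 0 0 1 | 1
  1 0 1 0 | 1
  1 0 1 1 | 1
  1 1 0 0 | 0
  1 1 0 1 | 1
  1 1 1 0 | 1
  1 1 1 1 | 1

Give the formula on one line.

  (c | d) = 0111011101110111
  ~d = 1010101010101010
  (~d | b) = 1010111110101111
  ~c = 1100110011001100
  (d | ~c) = 1101110111011101
  (a & (d | ~c)) = 0000000011011101
  ((~d | b) | (a & (d | ~c))) = 1010111111111111
  ((c | d) & ((~d | b) | (a & (d | ~c)))) = 0010011101110111

((c | d) & ((~d | b) | (a & (d | ~c))))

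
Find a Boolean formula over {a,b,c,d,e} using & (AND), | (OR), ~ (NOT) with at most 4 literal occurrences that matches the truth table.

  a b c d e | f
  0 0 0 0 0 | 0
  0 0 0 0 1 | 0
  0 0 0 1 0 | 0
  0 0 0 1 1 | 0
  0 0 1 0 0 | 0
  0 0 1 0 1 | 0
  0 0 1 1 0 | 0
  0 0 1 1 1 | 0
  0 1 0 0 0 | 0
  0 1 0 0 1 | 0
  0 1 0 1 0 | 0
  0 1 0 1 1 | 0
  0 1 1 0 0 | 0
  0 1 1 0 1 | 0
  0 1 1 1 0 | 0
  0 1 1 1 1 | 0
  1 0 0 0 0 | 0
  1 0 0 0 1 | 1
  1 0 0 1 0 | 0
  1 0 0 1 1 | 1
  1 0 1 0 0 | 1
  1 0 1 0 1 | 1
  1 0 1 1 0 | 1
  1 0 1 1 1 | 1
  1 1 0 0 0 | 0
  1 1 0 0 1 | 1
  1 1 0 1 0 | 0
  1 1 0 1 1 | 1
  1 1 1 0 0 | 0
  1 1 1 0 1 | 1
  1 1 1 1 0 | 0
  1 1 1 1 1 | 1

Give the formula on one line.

(((~b & c) | e) & a)

  ~b = 11111111000000001111111100000000
  (~b & c) = 00001111000000000000111100000000
  ((~b & c) | e) = 01011111010101010101111101010101
  (((~b & c) | e) & a) = 00000000000000000101111101010101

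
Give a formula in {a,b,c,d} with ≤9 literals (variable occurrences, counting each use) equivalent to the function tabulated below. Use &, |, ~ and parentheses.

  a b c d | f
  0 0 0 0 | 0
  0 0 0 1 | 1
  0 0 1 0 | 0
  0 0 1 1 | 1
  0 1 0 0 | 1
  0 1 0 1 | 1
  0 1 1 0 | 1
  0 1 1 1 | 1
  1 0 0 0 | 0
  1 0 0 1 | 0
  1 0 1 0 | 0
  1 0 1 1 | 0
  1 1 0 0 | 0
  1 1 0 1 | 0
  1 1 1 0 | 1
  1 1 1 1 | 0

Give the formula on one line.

((b | d) & ((b | (~c | d)) & ((b & (~d & c)) | ~a)))

  (b | d) = 0101111101011111
  ~c = 1100110011001100
  (~c | d) = 1101110111011101
  (b | (~c | d)) = 1101111111011111
  ~d = 1010101010101010
  (~d & c) = 0010001000100010
  (b & (~d & c)) = 0000001000000010
  ~a = 1111111100000000
  ((b & (~d & c)) | ~a) = 1111111100000010
  ((b | (~c | d)) & ((b & (~d & c)) | ~a)) = 1101111100000010
  ((b | d) & ((b | (~c | d)) & ((b & (~d & c)) | ~a))) = 0101111100000010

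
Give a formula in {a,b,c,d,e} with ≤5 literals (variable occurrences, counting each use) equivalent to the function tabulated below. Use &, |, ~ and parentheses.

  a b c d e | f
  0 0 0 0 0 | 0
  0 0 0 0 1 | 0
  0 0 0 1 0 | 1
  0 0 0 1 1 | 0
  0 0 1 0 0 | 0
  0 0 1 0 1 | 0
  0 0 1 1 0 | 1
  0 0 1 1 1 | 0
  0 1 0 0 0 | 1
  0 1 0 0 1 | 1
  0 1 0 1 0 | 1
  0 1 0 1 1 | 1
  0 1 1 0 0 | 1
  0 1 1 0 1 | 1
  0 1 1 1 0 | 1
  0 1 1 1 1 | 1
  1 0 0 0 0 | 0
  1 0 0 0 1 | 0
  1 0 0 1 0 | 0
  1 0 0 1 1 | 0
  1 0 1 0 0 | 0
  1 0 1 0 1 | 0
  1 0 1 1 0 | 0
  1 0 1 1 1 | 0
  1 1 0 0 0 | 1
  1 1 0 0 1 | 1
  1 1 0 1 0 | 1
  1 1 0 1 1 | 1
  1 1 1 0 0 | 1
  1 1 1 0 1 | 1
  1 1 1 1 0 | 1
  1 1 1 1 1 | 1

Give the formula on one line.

  ~a = 11111111111111110000000000000000
  ~e = 10101010101010101010101010101010
  (~a & ~e) = 10101010101010100000000000000000
  ~b = 11111111000000001111111100000000
  (~b & d) = 00110011000000000011001100000000
  ((~a & ~e) & (~b & d)) = 00100010000000000000000000000000
  (((~a & ~e) & (~b & d)) | b) = 00100010111111110000000011111111

(((~a & ~e) & (~b & d)) | b)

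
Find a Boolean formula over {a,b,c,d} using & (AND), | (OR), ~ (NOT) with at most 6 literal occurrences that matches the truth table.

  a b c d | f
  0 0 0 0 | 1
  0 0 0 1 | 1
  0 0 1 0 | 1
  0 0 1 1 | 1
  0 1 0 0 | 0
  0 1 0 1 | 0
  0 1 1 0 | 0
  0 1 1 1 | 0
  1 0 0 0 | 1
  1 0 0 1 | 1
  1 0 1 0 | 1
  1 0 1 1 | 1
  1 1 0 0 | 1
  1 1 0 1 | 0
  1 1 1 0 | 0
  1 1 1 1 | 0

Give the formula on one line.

  ~d = 1010101010101010
  (~d & a) = 0000000010101010
  ~b = 1111000011110000
  ((~d & a) | ~b) = 1111000011111010
  ~c = 1100110011001100
  (~c | ~b) = 1111110011111100
  (((~d & a) | ~b) & (~c | ~b)) = 1111000011111000

(((~d & a) | ~b) & (~c | ~b))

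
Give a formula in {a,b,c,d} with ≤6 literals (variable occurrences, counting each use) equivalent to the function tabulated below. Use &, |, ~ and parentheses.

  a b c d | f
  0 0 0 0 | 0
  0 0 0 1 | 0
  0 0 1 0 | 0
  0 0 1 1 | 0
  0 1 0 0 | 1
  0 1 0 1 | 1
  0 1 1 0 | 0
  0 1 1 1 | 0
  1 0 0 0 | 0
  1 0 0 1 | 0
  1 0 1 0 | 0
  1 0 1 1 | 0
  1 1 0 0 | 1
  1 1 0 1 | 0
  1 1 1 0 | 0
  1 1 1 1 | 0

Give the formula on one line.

((~d | ~a) & (~c & b))

  ~d = 1010101010101010
  ~a = 1111111100000000
  (~d | ~a) = 1111111110101010
  ~c = 1100110011001100
  (~c & b) = 0000110000001100
  ((~d | ~a) & (~c & b)) = 0000110000001000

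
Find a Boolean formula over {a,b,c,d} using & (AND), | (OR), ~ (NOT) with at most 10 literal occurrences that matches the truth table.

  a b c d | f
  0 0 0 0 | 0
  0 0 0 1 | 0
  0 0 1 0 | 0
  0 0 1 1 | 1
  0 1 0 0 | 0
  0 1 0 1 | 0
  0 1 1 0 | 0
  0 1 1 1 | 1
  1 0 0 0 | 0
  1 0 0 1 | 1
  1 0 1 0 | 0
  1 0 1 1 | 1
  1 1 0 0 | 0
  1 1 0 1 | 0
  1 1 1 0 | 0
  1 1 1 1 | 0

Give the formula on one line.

(((a & ~d) | ((a | c) & ((~b & a) | ~a))) & d)

  ~d = 1010101010101010
  (a & ~d) = 0000000010101010
  (a | c) = 0011001111111111
  ~b = 1111000011110000
  (~b & a) = 0000000011110000
  ~a = 1111111100000000
  ((~b & a) | ~a) = 1111111111110000
  ((a | c) & ((~b & a) | ~a)) = 0011001111110000
  ((a & ~d) | ((a | c) & ((~b & a) | ~a))) = 0011001111111010
  (((a & ~d) | ((a | c) & ((~b & a) | ~a))) & d) = 0001000101010000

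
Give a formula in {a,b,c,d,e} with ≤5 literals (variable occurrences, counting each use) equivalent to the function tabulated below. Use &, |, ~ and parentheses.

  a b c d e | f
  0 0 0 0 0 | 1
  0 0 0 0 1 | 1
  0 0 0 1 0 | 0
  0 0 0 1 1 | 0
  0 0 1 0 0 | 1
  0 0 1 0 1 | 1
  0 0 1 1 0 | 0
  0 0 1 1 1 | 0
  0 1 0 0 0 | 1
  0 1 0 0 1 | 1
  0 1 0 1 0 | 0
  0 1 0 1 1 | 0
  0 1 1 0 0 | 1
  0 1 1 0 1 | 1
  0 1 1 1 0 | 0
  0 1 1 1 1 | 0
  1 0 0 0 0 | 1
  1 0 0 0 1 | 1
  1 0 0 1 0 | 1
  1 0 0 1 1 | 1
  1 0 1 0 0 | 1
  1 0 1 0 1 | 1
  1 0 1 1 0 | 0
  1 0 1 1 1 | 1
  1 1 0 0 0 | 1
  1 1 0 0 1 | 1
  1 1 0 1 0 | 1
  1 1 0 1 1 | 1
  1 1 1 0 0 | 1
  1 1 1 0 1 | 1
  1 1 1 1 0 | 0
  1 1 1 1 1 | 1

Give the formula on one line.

((a | ~d) & (~d | (e | ~c)))

  ~d = 11001100110011001100110011001100
  (a | ~d) = 11001100110011001111111111111111
  ~c = 11110000111100001111000011110000
  (e | ~c) = 11110101111101011111010111110101
  (~d | (e | ~c)) = 11111101111111011111110111111101
  ((a | ~d) & (~d | (e | ~c))) = 11001100110011001111110111111101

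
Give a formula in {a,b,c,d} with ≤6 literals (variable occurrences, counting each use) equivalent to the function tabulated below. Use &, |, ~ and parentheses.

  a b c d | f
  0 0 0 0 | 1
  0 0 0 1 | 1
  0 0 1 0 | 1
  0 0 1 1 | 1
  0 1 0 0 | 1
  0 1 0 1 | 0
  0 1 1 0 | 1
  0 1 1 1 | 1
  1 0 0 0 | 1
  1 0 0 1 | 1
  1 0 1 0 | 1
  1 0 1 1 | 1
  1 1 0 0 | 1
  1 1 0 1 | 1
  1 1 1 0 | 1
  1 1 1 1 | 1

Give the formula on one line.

((c | (a | ~d)) | ~b)

  ~d = 1010101010101010
  (a | ~d) = 1010101011111111
  (c | (a | ~d)) = 1011101111111111
  ~b = 1111000011110000
  ((c | (a | ~d)) | ~b) = 1111101111111111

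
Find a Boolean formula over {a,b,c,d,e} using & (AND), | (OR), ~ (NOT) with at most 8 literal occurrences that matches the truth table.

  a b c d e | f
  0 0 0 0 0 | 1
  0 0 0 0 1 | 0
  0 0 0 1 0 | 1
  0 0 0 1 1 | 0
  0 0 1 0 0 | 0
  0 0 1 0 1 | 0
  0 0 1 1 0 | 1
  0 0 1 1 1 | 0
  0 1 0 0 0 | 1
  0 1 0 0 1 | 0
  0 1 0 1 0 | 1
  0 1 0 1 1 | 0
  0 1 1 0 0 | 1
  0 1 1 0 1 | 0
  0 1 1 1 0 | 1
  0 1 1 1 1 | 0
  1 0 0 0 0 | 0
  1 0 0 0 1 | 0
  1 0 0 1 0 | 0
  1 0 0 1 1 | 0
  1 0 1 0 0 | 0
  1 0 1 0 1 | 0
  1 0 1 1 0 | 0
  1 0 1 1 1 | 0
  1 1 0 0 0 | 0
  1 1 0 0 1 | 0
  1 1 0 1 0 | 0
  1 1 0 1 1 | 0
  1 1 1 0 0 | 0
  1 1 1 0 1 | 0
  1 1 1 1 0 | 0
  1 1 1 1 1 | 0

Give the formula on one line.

((~e & ~a) & ((~a & b) | ((~c | d) | e)))

  ~e = 10101010101010101010101010101010
  ~a = 11111111111111110000000000000000
  (~e & ~a) = 10101010101010100000000000000000
  (~a & b) = 00000000111111110000000000000000
  ~c = 11110000111100001111000011110000
  (~c | d) = 11110011111100111111001111110011
  ((~c | d) | e) = 11110111111101111111011111110111
  ((~a & b) | ((~c | d) | e)) = 11110111111111111111011111110111
  ((~e & ~a) & ((~a & b) | ((~c | d) | e))) = 10100010101010100000000000000000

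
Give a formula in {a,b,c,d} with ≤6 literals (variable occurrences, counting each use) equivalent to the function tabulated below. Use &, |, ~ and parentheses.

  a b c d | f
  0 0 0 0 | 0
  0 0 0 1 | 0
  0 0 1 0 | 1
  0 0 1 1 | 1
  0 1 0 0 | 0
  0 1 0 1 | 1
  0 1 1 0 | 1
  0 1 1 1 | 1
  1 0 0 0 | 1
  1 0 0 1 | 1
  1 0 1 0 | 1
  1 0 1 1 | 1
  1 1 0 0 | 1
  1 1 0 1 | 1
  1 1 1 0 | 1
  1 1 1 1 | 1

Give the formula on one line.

  (b & d) = 0000010100000101
  ((b & d) | c) = 0011011100110111
  (a | ((b & d) | c)) = 0011011111111111

(a | ((b & d) | c))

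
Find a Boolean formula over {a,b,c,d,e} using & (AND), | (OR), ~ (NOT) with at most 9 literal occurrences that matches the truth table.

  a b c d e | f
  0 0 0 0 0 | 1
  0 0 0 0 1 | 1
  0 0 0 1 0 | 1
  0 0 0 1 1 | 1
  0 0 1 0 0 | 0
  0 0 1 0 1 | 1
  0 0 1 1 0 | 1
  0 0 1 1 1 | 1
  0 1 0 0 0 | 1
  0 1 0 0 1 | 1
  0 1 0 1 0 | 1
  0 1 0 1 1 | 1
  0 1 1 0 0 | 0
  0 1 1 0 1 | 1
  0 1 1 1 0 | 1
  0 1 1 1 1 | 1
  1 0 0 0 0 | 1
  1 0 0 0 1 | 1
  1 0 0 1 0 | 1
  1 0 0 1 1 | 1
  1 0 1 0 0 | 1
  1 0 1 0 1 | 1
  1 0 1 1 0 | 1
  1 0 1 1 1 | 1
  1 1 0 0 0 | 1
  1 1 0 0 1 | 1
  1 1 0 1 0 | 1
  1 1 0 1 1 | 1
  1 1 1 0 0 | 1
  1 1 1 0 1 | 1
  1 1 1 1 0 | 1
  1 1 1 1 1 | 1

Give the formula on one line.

  (e & d) = 00010001000100010001000100010001
  ~a = 11111111111111110000000000000000
  ((e & d) | ~a) = 11111111111111110001000100010001
  ~b = 11111111000000001111111100000000
  (((e & d) | ~a) | ~b) = 11111111111111111111111100010001
  ~c = 11110000111100001111000011110000
  (d | ~c) = 11110011111100111111001111110011
  ((((e & d) | ~a) | ~b) & (d | ~c)) = 11110011111100111111001100010001
  (c & e) = 00000101000001010000010100000101
  ((c & e) | a) = 00000101000001011111111111111111
  (((((e & d) | ~a) | ~b) & (d | ~c)) | ((c & e) | a)) = 11110111111101111111111111111111

(((((e & d) | ~a) | ~b) & (d | ~c)) | ((c & e) | a))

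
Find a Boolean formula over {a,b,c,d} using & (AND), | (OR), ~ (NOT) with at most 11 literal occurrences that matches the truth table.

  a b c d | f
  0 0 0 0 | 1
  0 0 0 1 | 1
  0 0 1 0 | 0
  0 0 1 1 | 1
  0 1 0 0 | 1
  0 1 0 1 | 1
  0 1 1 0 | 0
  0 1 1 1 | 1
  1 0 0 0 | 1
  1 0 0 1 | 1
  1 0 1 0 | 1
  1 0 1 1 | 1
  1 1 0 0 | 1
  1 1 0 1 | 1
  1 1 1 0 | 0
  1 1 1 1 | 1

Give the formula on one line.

  ~d = 1010101010101010
  ~c = 1100110011001100
  (~d & ~c) = 1000100010001000
  (d | (~d & ~c)) = 1101110111011101
  (c | ~d) = 1011101110111011
  (b | (c | ~d)) = 1011111110111111
  (a & (b | (c | ~d))) = 0000000010111111
  ~b = 1111000011110000
  ((a & (b | (c | ~d))) & ~b) = 0000000010110000
  ((d | (~d & ~c)) | ((a & (b | (c | ~d))) & ~b)) = 1101110111111101

((d | (~d & ~c)) | ((a & (b | (c | ~d))) & ~b))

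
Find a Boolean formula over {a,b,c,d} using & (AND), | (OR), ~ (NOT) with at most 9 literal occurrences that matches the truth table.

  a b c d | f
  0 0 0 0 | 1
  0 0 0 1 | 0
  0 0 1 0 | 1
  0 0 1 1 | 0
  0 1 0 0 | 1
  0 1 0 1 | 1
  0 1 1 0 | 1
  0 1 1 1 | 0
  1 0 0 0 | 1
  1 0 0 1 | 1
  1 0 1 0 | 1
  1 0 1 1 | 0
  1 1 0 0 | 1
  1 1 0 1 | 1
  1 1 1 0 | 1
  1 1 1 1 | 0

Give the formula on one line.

(~d | ((~c & d) & (a | (~c & (~d | b)))))

  ~d = 1010101010101010
  ~c = 1100110011001100
  (~c & d) = 0100010001000100
  (~d | b) = 1010111110101111
  (~c & (~d | b)) = 1000110010001100
  (a | (~c & (~d | b))) = 1000110011111111
  ((~c & d) & (a | (~c & (~d | b)))) = 0000010001000100
  (~d | ((~c & d) & (a | (~c & (~d | b))))) = 1010111011101110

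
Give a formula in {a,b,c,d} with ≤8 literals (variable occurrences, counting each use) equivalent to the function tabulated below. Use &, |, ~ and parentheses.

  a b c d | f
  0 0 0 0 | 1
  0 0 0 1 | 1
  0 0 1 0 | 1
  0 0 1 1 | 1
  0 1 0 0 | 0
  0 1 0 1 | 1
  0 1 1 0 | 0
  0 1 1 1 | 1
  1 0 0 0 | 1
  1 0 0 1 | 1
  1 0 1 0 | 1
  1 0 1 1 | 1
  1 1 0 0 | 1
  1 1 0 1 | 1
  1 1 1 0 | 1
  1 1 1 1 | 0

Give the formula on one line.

  ~b = 1111000011110000
  ~a = 1111111100000000
  ~c = 1100110011001100
  (~a | ~c) = 1111111111001100
  ((~a | ~c) & d) = 0101010101000100
  (~b | ((~a | ~c) & d)) = 1111010111110100
  ~d = 1010101010101010
  (a & ~d) = 0000000010101010
  ((~b | ((~a | ~c) & d)) | (a & ~d)) = 1111010111111110

((~b | ((~a | ~c) & d)) | (a & ~d))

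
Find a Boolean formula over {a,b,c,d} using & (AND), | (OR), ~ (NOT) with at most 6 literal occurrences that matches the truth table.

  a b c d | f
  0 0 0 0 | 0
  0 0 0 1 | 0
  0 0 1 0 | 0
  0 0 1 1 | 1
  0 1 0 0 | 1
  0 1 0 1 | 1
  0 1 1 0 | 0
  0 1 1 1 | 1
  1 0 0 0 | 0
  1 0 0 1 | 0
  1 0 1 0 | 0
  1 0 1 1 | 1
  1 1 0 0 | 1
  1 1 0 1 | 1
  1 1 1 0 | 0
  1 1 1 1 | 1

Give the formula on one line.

((b | (c & d)) & (d | ~c))

  (c & d) = 0001000100010001
  (b | (c & d)) = 0001111100011111
  ~c = 1100110011001100
  (d | ~c) = 1101110111011101
  ((b | (c & d)) & (d | ~c)) = 0001110100011101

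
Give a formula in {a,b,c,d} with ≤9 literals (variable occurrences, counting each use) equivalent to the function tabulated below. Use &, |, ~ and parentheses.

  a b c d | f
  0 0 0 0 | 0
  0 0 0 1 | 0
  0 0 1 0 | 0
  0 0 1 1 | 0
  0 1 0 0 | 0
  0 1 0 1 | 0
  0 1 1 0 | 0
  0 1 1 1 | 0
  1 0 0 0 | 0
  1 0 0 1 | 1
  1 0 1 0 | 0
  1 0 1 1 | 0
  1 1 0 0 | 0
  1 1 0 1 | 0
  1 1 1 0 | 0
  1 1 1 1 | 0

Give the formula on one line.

  ~b = 1111000011110000
  (d & ~b) = 0101000001010000
  ~c = 1100110011001100
  (a | ~c) = 1100110011111111
  ((d & ~b) & (a | ~c)) = 0100000001010000
  ~a = 1111111100000000
  (d & ~a) = 0101010100000000
  ((d & ~a) | ~c) = 1101110111001100
  (((d & ~a) | ~c) & a) = 0000000011001100
  (((d & ~b) & (a | ~c)) & (((d & ~a) | ~c) & a)) = 0000000001000000

(((d & ~b) & (a | ~c)) & (((d & ~a) | ~c) & a))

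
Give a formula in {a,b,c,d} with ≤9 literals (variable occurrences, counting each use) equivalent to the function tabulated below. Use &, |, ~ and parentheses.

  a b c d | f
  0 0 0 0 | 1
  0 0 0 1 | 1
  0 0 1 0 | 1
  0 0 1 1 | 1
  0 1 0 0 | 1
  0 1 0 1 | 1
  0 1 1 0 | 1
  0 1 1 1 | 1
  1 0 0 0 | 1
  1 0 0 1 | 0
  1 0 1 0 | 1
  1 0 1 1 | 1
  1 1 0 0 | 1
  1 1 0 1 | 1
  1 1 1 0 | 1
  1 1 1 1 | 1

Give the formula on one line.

  ~a = 1111111100000000
  ~d = 1010101010101010
  ~c = 1100110011001100
  (~c & a) = 0000000011001100
  (~d & (~c & a)) = 0000000010001000
  (~a | (~d & (~c & a))) = 1111111110001000
  (b & ~c) = 0000110000001100
  ((b & ~c) | c) = 0011111100111111
  ((~a | (~d & (~c & a))) | ((b & ~c) | c)) = 1111111110111111

((~a | (~d & (~c & a))) | ((b & ~c) | c))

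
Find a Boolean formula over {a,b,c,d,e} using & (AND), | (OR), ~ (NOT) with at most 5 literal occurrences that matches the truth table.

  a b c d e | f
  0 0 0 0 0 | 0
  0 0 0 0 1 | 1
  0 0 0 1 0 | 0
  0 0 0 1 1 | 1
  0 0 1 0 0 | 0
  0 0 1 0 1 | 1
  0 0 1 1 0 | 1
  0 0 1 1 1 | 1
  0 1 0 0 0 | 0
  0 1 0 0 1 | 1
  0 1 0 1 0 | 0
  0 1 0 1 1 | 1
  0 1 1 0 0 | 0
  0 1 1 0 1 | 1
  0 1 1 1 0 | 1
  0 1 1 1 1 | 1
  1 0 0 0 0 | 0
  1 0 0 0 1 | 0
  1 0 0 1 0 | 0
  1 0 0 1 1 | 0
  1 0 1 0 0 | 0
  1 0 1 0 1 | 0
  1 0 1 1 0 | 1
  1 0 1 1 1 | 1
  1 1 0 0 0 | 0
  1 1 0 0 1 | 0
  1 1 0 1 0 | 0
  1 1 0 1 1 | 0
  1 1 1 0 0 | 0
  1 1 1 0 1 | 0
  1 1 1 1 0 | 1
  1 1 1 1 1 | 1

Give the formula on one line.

  (c & d) = 00000011000000110000001100000011
  ~a = 11111111111111110000000000000000
  (~a & e) = 01010101010101010000000000000000
  ((c & d) | (~a & e)) = 01010111010101110000001100000011

((c & d) | (~a & e))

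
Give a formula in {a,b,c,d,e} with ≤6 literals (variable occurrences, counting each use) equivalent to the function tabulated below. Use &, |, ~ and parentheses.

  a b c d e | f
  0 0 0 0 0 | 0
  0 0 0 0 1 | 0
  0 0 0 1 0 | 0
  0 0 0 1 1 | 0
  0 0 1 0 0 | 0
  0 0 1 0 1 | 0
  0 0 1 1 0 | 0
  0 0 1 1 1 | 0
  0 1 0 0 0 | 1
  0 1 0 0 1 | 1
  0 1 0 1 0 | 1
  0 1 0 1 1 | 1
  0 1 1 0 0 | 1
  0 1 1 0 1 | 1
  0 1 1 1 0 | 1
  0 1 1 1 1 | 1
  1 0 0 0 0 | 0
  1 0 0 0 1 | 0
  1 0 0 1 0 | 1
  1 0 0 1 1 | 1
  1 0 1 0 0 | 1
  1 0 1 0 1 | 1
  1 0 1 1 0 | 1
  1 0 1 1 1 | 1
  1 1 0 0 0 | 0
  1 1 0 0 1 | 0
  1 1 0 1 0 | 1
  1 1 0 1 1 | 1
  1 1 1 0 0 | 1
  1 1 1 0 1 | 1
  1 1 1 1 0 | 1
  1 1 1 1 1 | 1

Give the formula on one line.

(((d | ~a) & b) | ((d | c) & a))

  ~a = 11111111111111110000000000000000
  (d | ~a) = 11111111111111110011001100110011
  ((d | ~a) & b) = 00000000111111110000000000110011
  (d | c) = 00111111001111110011111100111111
  ((d | c) & a) = 00000000000000000011111100111111
  (((d | ~a) & b) | ((d | c) & a)) = 00000000111111110011111100111111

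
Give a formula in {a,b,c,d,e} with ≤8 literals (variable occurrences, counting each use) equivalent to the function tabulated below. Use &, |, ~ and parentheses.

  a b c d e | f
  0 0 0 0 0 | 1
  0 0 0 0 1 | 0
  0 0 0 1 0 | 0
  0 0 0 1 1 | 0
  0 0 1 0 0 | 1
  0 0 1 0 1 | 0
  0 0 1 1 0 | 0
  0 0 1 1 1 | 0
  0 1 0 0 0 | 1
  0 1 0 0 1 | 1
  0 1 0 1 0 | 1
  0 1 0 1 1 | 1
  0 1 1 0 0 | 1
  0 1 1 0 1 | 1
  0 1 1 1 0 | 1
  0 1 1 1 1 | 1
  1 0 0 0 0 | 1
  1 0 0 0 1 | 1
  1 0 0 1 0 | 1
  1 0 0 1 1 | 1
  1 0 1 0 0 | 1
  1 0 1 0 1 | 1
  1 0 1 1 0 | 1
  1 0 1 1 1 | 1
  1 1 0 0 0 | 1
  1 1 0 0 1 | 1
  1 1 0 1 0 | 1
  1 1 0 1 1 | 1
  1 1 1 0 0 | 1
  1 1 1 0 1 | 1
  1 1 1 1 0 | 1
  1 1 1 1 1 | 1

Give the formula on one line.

  (a | b) = 00000000111111111111111111111111
  ~e = 10101010101010101010101010101010
  ~d = 11001100110011001100110011001100
  (e | ~d) = 11011101110111011101110111011101
  (~e & (e | ~d)) = 10001000100010001000100010001000
  ((a | b) | (~e & (e | ~d))) = 10001000111111111111111111111111

((a | b) | (~e & (e | ~d)))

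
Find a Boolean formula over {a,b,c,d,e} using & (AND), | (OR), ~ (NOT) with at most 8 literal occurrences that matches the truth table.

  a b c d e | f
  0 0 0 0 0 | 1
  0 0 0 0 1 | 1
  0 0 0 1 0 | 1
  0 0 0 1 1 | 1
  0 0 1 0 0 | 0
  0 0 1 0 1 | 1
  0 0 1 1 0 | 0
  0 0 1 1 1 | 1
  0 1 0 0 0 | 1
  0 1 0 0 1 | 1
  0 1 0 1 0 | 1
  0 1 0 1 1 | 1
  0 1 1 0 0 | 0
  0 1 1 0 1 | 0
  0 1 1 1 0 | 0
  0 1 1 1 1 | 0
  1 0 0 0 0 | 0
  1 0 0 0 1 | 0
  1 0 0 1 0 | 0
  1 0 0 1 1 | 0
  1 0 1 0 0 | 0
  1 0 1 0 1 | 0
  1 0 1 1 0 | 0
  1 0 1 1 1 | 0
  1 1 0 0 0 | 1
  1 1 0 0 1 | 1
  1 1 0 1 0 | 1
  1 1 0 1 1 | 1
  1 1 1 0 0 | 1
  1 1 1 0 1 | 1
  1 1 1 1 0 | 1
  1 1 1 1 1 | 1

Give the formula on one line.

  ~b = 11111111000000001111111100000000
  ~a = 11111111111111110000000000000000
  (e & ~a) = 01010101010101010000000000000000
  (~b & (e & ~a)) = 01010101000000000000000000000000
  ~c = 11110000111100001111000011110000
  (~c & ~a) = 11110000111100000000000000000000
  (b & a) = 00000000000000000000000011111111
  ((~c & ~a) | (b & a)) = 11110000111100000000000011111111
  ((~b & (e & ~a)) | ((~c & ~a) | (b & a))) = 11110101111100000000000011111111

((~b & (e & ~a)) | ((~c & ~a) | (b & a)))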